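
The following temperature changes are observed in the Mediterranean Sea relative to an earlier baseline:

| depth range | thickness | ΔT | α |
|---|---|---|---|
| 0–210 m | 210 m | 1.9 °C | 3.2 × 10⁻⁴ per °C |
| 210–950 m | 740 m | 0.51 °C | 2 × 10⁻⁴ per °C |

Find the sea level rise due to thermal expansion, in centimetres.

0–210 m: 3.2×10⁻⁴ × 1.9 × 210 = 0.12768 m
210–950 m: 740 × 0.51 × 2×10⁻⁴ = 0.07548 m
Δh = 0.12768 + 0.07548 = 0.20316 m ≈ 20.3 cm

about 20.3 cm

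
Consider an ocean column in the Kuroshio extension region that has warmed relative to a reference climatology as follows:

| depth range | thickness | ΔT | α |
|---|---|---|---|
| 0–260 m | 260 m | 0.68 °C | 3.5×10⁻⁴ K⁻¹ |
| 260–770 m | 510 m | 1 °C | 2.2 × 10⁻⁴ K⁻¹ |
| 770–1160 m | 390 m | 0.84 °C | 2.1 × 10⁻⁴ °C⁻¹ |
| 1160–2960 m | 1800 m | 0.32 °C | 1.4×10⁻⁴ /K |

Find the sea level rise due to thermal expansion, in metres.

Δh ≈ 0.32 m

0.68 × 3.5×10⁻⁴ × 260 = 0.06188 m
Layer 2: 1 × 510 × 2.2×10⁻⁴ = 0.11220 m
Layer 3: 0.84 × 390 × 2.1×10⁻⁴ = 0.068796 m
1800 × 1.4×10⁻⁴ × 0.32 = 0.08064 m
Δh = 0.06188 + 0.11220 + 0.068796 + 0.08064 = 0.323516 m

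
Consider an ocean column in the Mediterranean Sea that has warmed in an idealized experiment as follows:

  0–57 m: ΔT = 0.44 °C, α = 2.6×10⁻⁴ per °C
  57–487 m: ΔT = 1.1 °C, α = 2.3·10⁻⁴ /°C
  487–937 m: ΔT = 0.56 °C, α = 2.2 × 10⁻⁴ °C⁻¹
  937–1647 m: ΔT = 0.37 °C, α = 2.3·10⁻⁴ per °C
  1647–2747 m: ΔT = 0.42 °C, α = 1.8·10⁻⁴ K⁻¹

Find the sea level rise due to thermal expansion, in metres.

0.44 × 57 × 2.6×10⁻⁴ = 0.0065208 m
1.1 × 2.3×10⁻⁴ × 430 = 0.10879 m
Layer 3: 2.2×10⁻⁴ × 450 × 0.56 = 0.05544 m
Layer 4: 2.3×10⁻⁴ × 710 × 0.37 = 0.060421 m
1.8×10⁻⁴ × 0.42 × 1100 = 0.08316 m
Δh = 0.0065208 + 0.10879 + 0.05544 + 0.060421 + 0.08316 = 0.3143318 m ≈ 0.314 m

0.314 m of thermosteric rise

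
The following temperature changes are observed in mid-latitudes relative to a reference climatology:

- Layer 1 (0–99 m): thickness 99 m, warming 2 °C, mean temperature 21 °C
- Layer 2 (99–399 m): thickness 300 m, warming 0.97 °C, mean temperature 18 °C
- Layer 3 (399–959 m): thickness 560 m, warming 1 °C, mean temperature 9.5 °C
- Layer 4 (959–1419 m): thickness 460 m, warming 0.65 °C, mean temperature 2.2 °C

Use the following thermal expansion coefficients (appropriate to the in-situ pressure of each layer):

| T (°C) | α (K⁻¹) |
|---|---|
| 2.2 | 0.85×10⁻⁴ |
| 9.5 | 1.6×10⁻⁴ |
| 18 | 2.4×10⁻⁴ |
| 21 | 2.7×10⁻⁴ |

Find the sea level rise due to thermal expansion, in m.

Layer 1 at 21 °C → α = 2.7×10⁻⁴ K⁻¹
Layer 2 at 18 °C → α = 2.4×10⁻⁴ K⁻¹
Layer 3 at 9.5 °C → α = 1.6×10⁻⁴ K⁻¹
Layer 4 at 2.2 °C → α = 0.85×10⁻⁴ K⁻¹
2.7×10⁻⁴ × 99 × 2 = 0.05346 m
99–399 m: 2.4×10⁻⁴ × 300 × 0.97 = 0.06984 m
399–959 m: 1 × 1.6×10⁻⁴ × 560 = 0.08960 m
959–1419 m: 0.85×10⁻⁴ × 460 × 0.65 = 0.025415 m
Δh = 0.05346 + 0.06984 + 0.08960 + 0.025415 = 0.238315 m ≈ 0.24 m

0.24 m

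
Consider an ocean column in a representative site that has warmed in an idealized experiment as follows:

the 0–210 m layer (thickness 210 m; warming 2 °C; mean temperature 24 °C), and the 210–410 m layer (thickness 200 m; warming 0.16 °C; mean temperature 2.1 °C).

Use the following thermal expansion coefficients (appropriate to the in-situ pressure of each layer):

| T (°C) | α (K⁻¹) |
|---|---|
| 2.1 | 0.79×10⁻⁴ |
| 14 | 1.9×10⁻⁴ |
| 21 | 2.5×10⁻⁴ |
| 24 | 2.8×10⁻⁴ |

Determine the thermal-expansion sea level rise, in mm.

Layer 1 at 24 °C → α = 2.8×10⁻⁴ K⁻¹
Layer 2 at 2.1 °C → α = 0.79×10⁻⁴ K⁻¹
2.8×10⁻⁴ × 210 × 2 = 0.11760 m
Layer 2: 0.16 × 200 × 0.79×10⁻⁴ = 0.002528 m
Δh = 0.11760 + 0.002528 = 0.120128 m

about 120 mm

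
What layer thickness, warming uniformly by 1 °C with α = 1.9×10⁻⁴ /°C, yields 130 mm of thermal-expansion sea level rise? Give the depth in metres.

about 684 m

H = Δh/(αΔT) = 0.13 / (1.9×10⁻⁴ × 1) ≈ 684.2 m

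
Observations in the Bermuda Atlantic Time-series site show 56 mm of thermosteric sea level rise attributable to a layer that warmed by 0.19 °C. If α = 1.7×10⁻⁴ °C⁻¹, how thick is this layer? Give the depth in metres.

H = Δh/(αΔT) = 0.056 / (1.7×10⁻⁴ × 0.19) ≈ 1734 m

H ≈ 1730 m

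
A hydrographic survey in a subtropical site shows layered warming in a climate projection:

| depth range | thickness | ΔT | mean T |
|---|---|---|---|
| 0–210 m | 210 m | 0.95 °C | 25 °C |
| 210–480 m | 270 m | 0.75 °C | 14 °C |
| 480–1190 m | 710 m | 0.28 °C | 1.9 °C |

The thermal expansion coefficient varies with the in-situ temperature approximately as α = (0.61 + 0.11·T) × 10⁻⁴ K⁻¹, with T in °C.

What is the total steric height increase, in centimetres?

Layer 1: α = (0.61 + 0.11×25)×10⁻⁴ = 3.36×10⁻⁴ K⁻¹
Layer 2: α = (0.61 + 0.11×14)×10⁻⁴ = 2.15×10⁻⁴ K⁻¹
Layer 3: α = (0.61 + 0.11×1.9)×10⁻⁴ = 0.819×10⁻⁴ K⁻¹
210 × 0.95 × 3.36×10⁻⁴ = 0.067032 m
2.15×10⁻⁴ × 270 × 0.75 = 0.0435375 m
Layer 3: 710 × 0.28 × 0.819×10⁻⁴ = 0.01628172 m
Δh = 0.067032 + 0.0435375 + 0.01628172 = 0.12685122 m

about 12.7 cm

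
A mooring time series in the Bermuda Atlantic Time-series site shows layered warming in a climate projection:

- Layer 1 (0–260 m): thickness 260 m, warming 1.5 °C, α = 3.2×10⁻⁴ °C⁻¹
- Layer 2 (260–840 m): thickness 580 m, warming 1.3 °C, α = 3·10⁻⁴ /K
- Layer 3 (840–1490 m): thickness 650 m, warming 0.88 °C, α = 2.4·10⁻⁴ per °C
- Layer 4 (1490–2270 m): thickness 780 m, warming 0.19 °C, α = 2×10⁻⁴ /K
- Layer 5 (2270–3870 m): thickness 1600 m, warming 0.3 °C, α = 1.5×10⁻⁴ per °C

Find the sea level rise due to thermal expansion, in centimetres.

Δh ≈ 59 cm

3.2×10⁻⁴ × 260 × 1.5 = 0.12480 m
260–840 m: 1.3 × 580 × 3×10⁻⁴ = 0.22620 m
2.4×10⁻⁴ × 650 × 0.88 = 0.13728 m
Layer 4: 0.19 × 780 × 2×10⁻⁴ = 0.02964 m
2270–3870 m: 0.3 × 1600 × 1.5×10⁻⁴ = 0.07200 m
Δh = 0.12480 + 0.22620 + 0.13728 + 0.02964 + 0.07200 = 0.58992 m ≈ 59 cm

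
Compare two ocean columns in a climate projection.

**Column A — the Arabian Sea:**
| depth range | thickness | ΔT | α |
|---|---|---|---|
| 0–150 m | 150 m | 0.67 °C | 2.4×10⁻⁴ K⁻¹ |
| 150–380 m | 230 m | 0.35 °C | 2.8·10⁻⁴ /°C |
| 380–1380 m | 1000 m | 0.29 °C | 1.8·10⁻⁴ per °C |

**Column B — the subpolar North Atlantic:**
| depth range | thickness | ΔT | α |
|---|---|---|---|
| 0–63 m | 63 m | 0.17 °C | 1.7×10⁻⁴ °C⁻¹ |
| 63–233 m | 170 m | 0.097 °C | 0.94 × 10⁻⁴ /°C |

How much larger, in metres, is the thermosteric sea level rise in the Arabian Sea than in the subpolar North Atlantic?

A 0–150 m: 2.4×10⁻⁴ × 150 × 0.67 = 0.02412 m
A 150–380 m: 0.35 × 230 × 2.8×10⁻⁴ = 0.02254 m
A Layer 3: 1.8×10⁻⁴ × 0.29 × 1000 = 0.05220 m
A total: 0.09886 m
B Layer 1: 1.7×10⁻⁴ × 0.17 × 63 = 0.0018207 m
B Layer 2: 0.94×10⁻⁴ × 0.097 × 170 = 0.00155006 m
B total: 0.00337076 m
Difference: 0.09886 − 0.00337076 = 0.09548924 m

0.095 m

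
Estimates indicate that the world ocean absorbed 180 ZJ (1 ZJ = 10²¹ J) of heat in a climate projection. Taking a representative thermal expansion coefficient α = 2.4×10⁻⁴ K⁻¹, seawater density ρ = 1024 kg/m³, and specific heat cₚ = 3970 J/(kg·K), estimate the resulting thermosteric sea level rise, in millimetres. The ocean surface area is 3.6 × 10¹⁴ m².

Per unit area: Q = 180×10²¹ / (3.6×10¹⁴) = 5×10⁸ J/m²
Δh = αQ/(ρcₚ) = 2.4×10⁻⁴ × 5×10⁸ / (1024 × 3970) ≈ 0.029518 m

about 30 mm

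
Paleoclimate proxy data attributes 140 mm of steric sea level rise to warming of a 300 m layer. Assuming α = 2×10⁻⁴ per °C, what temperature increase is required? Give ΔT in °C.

ΔT = Δh/(αH) = 0.14 / (2×10⁻⁴ × 300) ≈ 2.333 °C

ΔT ≈ 2.33 °C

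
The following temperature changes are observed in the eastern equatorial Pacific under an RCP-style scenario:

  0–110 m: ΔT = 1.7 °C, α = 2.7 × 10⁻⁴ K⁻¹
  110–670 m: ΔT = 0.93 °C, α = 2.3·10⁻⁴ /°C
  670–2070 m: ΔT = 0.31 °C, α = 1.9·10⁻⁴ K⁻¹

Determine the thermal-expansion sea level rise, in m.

0.25 m

Layer 1: 1.7 × 2.7×10⁻⁴ × 110 = 0.05049 m
110–670 m: 560 × 0.93 × 2.3×10⁻⁴ = 0.119784 m
0.31 × 1400 × 1.9×10⁻⁴ = 0.08246 m
Δh = 0.05049 + 0.119784 + 0.08246 = 0.252734 m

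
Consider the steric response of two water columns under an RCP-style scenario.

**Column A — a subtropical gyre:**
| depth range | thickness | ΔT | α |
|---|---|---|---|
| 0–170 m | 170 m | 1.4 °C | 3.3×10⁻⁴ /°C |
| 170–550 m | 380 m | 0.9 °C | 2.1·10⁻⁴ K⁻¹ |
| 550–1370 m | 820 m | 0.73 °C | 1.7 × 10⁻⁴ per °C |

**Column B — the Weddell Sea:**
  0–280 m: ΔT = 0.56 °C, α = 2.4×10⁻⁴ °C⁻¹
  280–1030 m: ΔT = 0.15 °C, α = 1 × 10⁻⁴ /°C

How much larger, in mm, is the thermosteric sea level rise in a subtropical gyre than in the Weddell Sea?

A Layer 1: 1.4 × 170 × 3.3×10⁻⁴ = 0.07854 m
A Layer 2: 0.9 × 380 × 2.1×10⁻⁴ = 0.07182 m
A Layer 3: 1.7×10⁻⁴ × 0.73 × 820 = 0.101762 m
A total: 0.252122 m
B 0–280 m: 0.56 × 2.4×10⁻⁴ × 280 = 0.037632 m
B 1×10⁻⁴ × 0.15 × 750 = 0.01125 m
B total: 0.048882 m
Difference: 0.252122 − 0.048882 = 0.20324 m

200 mm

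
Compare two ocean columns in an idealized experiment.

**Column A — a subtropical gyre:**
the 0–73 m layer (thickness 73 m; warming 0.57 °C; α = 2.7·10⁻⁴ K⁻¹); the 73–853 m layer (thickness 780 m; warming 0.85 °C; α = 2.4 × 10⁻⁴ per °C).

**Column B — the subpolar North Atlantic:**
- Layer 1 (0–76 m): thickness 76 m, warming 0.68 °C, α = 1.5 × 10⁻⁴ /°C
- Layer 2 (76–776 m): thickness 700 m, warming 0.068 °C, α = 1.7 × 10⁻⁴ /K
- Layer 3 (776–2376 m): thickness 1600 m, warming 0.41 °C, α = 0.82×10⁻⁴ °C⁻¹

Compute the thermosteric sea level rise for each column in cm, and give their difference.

A 0.57 × 2.7×10⁻⁴ × 73 = 0.0112347 m
A 0.85 × 2.4×10⁻⁴ × 780 = 0.15912 m
A total: 0.1703547 m
B 0–76 m: 76 × 0.68 × 1.5×10⁻⁴ = 0.007752 m
B 76–776 m: 1.7×10⁻⁴ × 0.068 × 700 = 0.008092 m
B 776–2376 m: 1600 × 0.41 × 0.82×10⁻⁴ = 0.053792 m
B total: 0.069636 m
Difference: 0.1703547 − 0.069636 = 0.1007187 m

A: 17.0 cm; B: 6.96 cm; difference 10.1 cm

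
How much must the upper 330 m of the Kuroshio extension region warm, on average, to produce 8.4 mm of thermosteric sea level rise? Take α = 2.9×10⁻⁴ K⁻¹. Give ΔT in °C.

ΔT ≈ 0.088 °C

ΔT = Δh/(αH) = 0.0084 / (2.9×10⁻⁴ × 330) ≈ 0.08777 °C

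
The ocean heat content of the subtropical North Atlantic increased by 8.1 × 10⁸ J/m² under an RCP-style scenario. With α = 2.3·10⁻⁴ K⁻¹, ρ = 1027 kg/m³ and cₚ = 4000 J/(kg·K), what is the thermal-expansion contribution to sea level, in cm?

about 4.54 cm

Δh = αQ/(ρcₚ) = 2.3×10⁻⁴ × 8.1×10⁸ / (1027 × 4000) ≈ 0.045351 m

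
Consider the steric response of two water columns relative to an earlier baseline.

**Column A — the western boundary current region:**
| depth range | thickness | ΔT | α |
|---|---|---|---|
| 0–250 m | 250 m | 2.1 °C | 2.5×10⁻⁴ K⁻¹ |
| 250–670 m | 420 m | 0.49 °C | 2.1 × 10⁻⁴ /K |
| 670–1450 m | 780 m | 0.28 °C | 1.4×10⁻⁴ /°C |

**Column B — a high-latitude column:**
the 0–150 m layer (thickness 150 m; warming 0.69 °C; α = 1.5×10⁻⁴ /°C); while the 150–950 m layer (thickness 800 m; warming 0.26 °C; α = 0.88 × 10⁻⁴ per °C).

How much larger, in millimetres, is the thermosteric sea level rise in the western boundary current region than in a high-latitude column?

171 mm

A 0–250 m: 2.5×10⁻⁴ × 2.1 × 250 = 0.13125 m
A Layer 2: 0.49 × 420 × 2.1×10⁻⁴ = 0.043218 m
A 670–1450 m: 1.4×10⁻⁴ × 0.28 × 780 = 0.030576 m
A total: 0.205044 m
B Layer 1: 1.5×10⁻⁴ × 0.69 × 150 = 0.015525 m
B 150–950 m: 0.26 × 0.88×10⁻⁴ × 800 = 0.018304 m
B total: 0.033829 m
Difference: 0.205044 − 0.033829 = 0.171215 m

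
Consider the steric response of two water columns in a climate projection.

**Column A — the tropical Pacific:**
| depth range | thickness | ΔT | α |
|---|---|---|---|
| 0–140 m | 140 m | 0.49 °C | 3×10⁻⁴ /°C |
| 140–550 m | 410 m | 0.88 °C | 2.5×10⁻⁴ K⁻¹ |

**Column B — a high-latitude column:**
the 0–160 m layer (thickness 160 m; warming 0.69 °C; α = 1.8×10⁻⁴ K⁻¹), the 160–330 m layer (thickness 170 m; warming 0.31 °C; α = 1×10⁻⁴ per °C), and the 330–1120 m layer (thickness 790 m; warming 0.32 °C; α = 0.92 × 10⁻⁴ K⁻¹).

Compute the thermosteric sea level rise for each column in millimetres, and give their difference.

A 0–140 m: 140 × 0.49 × 3×10⁻⁴ = 0.02058 m
A 410 × 0.88 × 2.5×10⁻⁴ = 0.09020 m
A total: 0.11078 m
B Layer 1: 0.69 × 1.8×10⁻⁴ × 160 = 0.019872 m
B Layer 2: 170 × 0.31 × 1×10⁻⁴ = 0.00527 m
B 0.32 × 0.92×10⁻⁴ × 790 = 0.0232576 m
B total: 0.0483996 m
Difference: 0.11078 − 0.0483996 = 0.0623804 m

A: 111 mm; B: 48.4 mm; difference 62.4 mm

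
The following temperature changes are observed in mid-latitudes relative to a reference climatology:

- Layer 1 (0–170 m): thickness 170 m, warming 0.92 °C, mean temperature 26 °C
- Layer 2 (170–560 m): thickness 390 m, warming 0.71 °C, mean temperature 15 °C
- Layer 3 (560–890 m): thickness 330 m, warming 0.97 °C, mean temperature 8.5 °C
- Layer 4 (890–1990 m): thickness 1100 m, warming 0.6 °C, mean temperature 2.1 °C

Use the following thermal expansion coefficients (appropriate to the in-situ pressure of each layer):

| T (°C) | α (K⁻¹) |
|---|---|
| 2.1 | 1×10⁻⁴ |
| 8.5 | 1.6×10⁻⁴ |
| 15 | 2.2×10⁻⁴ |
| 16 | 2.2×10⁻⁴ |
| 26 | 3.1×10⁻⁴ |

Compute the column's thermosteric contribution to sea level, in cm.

Layer 1 at 26 °C → α = 3.1×10⁻⁴ K⁻¹
Layer 2 at 15 °C → α = 2.2×10⁻⁴ K⁻¹
Layer 3 at 8.5 °C → α = 1.6×10⁻⁴ K⁻¹
Layer 4 at 2.1 °C → α = 1×10⁻⁴ K⁻¹
0–170 m: 3.1×10⁻⁴ × 170 × 0.92 = 0.048484 m
Layer 2: 0.71 × 2.2×10⁻⁴ × 390 = 0.060918 m
560–890 m: 0.97 × 330 × 1.6×10⁻⁴ = 0.051216 m
Layer 4: 1100 × 1×10⁻⁴ × 0.6 = 0.06600 m
Δh = 0.048484 + 0.060918 + 0.051216 + 0.06600 = 0.226618 m

about 22.7 cm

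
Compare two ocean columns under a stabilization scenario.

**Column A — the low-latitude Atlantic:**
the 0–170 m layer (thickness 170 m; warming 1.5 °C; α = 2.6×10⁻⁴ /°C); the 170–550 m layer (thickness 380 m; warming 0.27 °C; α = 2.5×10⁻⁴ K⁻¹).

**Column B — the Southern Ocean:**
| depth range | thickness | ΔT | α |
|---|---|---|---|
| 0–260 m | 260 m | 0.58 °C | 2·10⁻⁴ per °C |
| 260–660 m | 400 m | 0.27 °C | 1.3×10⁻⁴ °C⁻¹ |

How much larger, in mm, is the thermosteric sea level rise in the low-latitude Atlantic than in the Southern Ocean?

A 2.6×10⁻⁴ × 170 × 1.5 = 0.06630 m
A 170–550 m: 0.27 × 2.5×10⁻⁴ × 380 = 0.02565 m
A total: 0.09195 m
B 0–260 m: 2×10⁻⁴ × 0.58 × 260 = 0.03016 m
B 400 × 0.27 × 1.3×10⁻⁴ = 0.01404 m
B total: 0.04420 m
Difference: 0.09195 − 0.04420 = 0.04775 m

Δh_A − Δh_B ≈ 47.8 mm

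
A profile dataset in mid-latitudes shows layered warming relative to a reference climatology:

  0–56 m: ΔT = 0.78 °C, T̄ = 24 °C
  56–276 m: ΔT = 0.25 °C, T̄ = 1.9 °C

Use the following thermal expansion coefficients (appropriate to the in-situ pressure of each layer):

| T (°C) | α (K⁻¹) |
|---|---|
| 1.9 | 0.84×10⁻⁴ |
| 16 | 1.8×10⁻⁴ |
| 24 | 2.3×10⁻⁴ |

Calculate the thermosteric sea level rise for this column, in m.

about 0.0147 m

Layer 1 at 24 °C → α = 2.3×10⁻⁴ K⁻¹
Layer 2 at 1.9 °C → α = 0.84×10⁻⁴ K⁻¹
Layer 1: 56 × 2.3×10⁻⁴ × 0.78 = 0.0100464 m
56–276 m: 0.84×10⁻⁴ × 220 × 0.25 = 0.00462 m
Δh = 0.0100464 + 0.00462 = 0.0146664 m ≈ 0.0147 m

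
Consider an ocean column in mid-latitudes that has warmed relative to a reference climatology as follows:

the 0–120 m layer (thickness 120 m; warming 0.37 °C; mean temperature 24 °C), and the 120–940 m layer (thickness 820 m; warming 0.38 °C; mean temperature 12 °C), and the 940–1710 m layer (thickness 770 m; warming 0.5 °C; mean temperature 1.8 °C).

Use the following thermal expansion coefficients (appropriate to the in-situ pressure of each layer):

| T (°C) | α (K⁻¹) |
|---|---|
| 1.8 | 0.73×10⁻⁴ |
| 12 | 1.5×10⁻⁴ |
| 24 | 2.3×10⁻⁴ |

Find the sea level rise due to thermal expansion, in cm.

Layer 1 at 24 °C → α = 2.3×10⁻⁴ K⁻¹
Layer 2 at 12 °C → α = 1.5×10⁻⁴ K⁻¹
Layer 3 at 1.8 °C → α = 0.73×10⁻⁴ K⁻¹
0–120 m: 2.3×10⁻⁴ × 120 × 0.37 = 0.010212 m
820 × 0.38 × 1.5×10⁻⁴ = 0.04674 m
940–1710 m: 770 × 0.5 × 0.73×10⁻⁴ = 0.028105 m
Δh = 0.010212 + 0.04674 + 0.028105 = 0.085057 m

Δh = 8.51 cm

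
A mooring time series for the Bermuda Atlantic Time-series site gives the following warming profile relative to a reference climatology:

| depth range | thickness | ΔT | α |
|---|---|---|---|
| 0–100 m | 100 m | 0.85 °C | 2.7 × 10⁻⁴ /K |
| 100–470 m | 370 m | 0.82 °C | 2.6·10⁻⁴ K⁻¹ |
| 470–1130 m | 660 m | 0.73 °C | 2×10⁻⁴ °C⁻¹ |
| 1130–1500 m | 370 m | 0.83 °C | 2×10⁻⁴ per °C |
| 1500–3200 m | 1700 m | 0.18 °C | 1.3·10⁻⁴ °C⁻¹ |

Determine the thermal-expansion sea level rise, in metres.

2.7×10⁻⁴ × 0.85 × 100 = 0.02295 m
100–470 m: 2.6×10⁻⁴ × 0.82 × 370 = 0.078884 m
Layer 3: 660 × 2×10⁻⁴ × 0.73 = 0.09636 m
1130–1500 m: 0.83 × 2×10⁻⁴ × 370 = 0.06142 m
1.3×10⁻⁴ × 1700 × 0.18 = 0.03978 m
Δh = 0.02295 + 0.078884 + 0.09636 + 0.06142 + 0.03978 = 0.299394 m

0.299 m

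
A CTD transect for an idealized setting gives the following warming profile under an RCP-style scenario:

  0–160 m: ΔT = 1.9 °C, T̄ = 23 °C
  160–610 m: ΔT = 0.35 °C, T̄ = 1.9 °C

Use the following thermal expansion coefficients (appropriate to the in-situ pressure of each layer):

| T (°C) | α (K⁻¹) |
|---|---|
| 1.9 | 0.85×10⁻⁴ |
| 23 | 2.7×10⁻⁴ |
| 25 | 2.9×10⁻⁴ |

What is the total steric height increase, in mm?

Δh = 95.5 mm

Layer 1 at 23 °C → α = 2.7×10⁻⁴ K⁻¹
Layer 2 at 1.9 °C → α = 0.85×10⁻⁴ K⁻¹
160 × 1.9 × 2.7×10⁻⁴ = 0.08208 m
Layer 2: 450 × 0.85×10⁻⁴ × 0.35 = 0.0133875 m
Δh = 0.08208 + 0.0133875 = 0.0954675 m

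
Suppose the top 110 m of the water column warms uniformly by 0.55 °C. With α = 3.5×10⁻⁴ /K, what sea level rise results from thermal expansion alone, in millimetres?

Δh = 21.2 mm

Δh = αΔT·H = 3.5×10⁻⁴ × 0.55 × 110 = 0.021175 m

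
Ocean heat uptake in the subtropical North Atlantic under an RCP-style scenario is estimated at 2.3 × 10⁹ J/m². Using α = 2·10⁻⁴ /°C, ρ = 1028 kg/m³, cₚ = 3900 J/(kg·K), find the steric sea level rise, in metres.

Δh = αQ/(ρcₚ) = 2×10⁻⁴ × 2.3×10⁹ / (1028 × 3900) ≈ 0.11474 m

0.115 m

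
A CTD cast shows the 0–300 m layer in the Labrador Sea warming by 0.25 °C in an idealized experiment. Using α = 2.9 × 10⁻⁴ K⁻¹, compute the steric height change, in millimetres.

Δh = αΔT·H = 2.9×10⁻⁴ × 0.25 × 300 = 0.02175 m

Δh = 21.8 mm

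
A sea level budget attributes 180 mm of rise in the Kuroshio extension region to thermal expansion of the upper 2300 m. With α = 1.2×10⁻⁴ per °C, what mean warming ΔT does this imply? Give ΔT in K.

ΔT = Δh/(αH) = 0.18 / (1.2×10⁻⁴ × 2300) ≈ 0.6522 K

0.65 K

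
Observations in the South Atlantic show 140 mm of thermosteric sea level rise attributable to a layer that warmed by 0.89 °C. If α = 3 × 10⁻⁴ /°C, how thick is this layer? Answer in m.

H ≈ 524 m

H = Δh/(αΔT) = 0.14 / (3×10⁻⁴ × 0.89) ≈ 524.3 m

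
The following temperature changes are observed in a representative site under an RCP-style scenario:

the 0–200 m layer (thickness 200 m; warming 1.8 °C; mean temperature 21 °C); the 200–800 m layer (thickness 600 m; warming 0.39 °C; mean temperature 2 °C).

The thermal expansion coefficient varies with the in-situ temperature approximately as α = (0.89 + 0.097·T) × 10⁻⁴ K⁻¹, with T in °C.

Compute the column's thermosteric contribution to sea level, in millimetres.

Δh = 131 mm

Layer 1: α = (0.89 + 0.097×21)×10⁻⁴ = 2.927×10⁻⁴ K⁻¹
Layer 2: α = (0.89 + 0.097×2)×10⁻⁴ = 1.084×10⁻⁴ K⁻¹
Layer 1: 200 × 2.927×10⁻⁴ × 1.8 = 0.105372 m
Layer 2: 1.084×10⁻⁴ × 600 × 0.39 = 0.0253656 m
Δh = 0.105372 + 0.0253656 = 0.1307376 m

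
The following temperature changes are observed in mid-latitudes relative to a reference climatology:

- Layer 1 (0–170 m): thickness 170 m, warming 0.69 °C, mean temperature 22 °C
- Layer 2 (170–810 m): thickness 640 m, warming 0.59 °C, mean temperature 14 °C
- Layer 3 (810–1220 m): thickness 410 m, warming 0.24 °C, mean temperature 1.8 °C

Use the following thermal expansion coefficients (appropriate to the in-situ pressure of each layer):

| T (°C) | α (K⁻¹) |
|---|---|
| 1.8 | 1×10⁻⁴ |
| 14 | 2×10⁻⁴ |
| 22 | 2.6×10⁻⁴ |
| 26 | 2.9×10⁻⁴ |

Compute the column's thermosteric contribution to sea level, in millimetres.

Layer 1 at 22 °C → α = 2.6×10⁻⁴ K⁻¹
Layer 2 at 14 °C → α = 2×10⁻⁴ K⁻¹
Layer 3 at 1.8 °C → α = 1×10⁻⁴ K⁻¹
0–170 m: 170 × 0.69 × 2.6×10⁻⁴ = 0.030498 m
0.59 × 640 × 2×10⁻⁴ = 0.07552 m
Layer 3: 1×10⁻⁴ × 410 × 0.24 = 0.00984 m
Δh = 0.030498 + 0.07552 + 0.00984 = 0.115858 m

Δh ≈ 116 mm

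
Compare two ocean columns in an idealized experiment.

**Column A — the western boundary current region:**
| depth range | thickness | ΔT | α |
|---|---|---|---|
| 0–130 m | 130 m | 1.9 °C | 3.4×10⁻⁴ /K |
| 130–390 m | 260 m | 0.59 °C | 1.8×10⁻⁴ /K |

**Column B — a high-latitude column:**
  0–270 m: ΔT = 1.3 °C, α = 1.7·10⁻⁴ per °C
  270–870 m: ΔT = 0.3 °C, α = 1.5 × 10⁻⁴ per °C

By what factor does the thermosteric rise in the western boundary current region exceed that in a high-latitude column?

A Layer 1: 130 × 3.4×10⁻⁴ × 1.9 = 0.08398 m
A 130–390 m: 260 × 1.8×10⁻⁴ × 0.59 = 0.027612 m
A total: 0.111592 m
B 0–270 m: 270 × 1.7×10⁻⁴ × 1.3 = 0.05967 m
B 0.3 × 600 × 1.5×10⁻⁴ = 0.02700 m
B total: 0.08667 m
Ratio: 0.111592 / 0.08667 ≈ 1.288

1.29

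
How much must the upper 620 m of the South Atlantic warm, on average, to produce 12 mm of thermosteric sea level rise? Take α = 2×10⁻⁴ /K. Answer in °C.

ΔT = Δh/(αH) = 0.012 / (2×10⁻⁴ × 620) ≈ 0.09677 °C

0.0968 °C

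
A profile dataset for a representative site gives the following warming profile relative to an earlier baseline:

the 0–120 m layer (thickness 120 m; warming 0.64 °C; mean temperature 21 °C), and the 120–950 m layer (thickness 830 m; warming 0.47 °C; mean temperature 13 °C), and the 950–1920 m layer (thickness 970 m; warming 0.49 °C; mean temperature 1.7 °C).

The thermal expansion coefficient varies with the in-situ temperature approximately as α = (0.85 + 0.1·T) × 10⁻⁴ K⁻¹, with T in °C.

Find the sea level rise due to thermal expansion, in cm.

15.5 cm of thermosteric rise

Layer 1: α = (0.85 + 0.1×21)×10⁻⁴ = 2.95×10⁻⁴ K⁻¹
Layer 2: α = (0.85 + 0.1×13)×10⁻⁴ = 2.15×10⁻⁴ K⁻¹
Layer 3: α = (0.85 + 0.1×1.7)×10⁻⁴ = 1.02×10⁻⁴ K⁻¹
Layer 1: 120 × 2.95×10⁻⁴ × 0.64 = 0.022656 m
Layer 2: 830 × 2.15×10⁻⁴ × 0.47 = 0.0838715 m
Layer 3: 1.02×10⁻⁴ × 0.49 × 970 = 0.0484806 m
Δh = 0.022656 + 0.0838715 + 0.0484806 = 0.1550081 m ≈ 15.5 cm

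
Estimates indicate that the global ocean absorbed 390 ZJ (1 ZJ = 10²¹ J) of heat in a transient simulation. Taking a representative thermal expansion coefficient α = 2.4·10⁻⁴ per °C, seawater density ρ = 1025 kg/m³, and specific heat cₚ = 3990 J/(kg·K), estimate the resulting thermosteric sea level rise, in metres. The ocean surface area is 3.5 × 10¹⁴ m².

Per unit area: Q = 390×10²¹ / (3.5×10¹⁴) ≈ 1.114×10⁹ J/m²
Δh = αQ/(ρcₚ) = 2.4×10⁻⁴ × 1.114×10⁹ / (1025 × 3990) ≈ 0.065373 m

Δh ≈ 0.0654 m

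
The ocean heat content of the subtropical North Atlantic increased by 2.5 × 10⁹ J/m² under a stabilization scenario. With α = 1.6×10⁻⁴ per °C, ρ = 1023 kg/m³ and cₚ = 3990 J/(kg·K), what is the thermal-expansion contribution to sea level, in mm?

Δh ≈ 98.0 mm

Δh = αQ/(ρcₚ) = 1.6×10⁻⁴ × 2.5×10⁹ / (1023 × 3990) ≈ 0.097997 m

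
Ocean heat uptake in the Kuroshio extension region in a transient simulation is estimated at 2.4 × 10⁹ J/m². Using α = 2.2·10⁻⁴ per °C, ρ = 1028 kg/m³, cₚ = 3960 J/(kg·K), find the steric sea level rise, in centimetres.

Δh = αQ/(ρcₚ) = 2.2×10⁻⁴ × 2.4×10⁹ / (1028 × 3960) ≈ 0.12970 m

about 13.0 cm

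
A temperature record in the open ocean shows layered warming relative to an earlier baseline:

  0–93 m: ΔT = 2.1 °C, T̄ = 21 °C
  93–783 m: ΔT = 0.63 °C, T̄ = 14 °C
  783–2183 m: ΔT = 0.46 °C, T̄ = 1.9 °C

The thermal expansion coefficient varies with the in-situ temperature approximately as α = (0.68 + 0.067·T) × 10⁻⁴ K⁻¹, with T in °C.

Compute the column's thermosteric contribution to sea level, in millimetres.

Δh ≈ 163 mm

Layer 1: α = (0.68 + 0.067×21)×10⁻⁴ = 2.087×10⁻⁴ K⁻¹
Layer 2: α = (0.68 + 0.067×14)×10⁻⁴ = 1.618×10⁻⁴ K⁻¹
Layer 3: α = (0.68 + 0.067×1.9)×10⁻⁴ = 0.8073×10⁻⁴ K⁻¹
0–93 m: 2.087×10⁻⁴ × 2.1 × 93 = 0.04075911 m
93–783 m: 0.63 × 690 × 1.618×10⁻⁴ = 0.07033446 m
1400 × 0.46 × 0.8073×10⁻⁴ = 0.05199012 m
Δh = 0.04075911 + 0.07033446 + 0.05199012 = 0.16308369 m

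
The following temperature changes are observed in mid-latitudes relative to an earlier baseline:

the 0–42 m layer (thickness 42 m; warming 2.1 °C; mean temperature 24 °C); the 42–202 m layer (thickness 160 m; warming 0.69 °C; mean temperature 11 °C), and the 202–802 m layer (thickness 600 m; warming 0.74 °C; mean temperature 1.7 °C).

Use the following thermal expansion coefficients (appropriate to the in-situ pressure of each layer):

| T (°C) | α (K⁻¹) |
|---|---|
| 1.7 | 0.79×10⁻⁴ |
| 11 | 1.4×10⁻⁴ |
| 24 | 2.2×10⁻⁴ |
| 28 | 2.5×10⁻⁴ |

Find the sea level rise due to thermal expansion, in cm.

Δh = 6.99 cm

Layer 1 at 24 °C → α = 2.2×10⁻⁴ K⁻¹
Layer 2 at 11 °C → α = 1.4×10⁻⁴ K⁻¹
Layer 3 at 1.7 °C → α = 0.79×10⁻⁴ K⁻¹
0–42 m: 2.2×10⁻⁴ × 2.1 × 42 = 0.019404 m
Layer 2: 160 × 0.69 × 1.4×10⁻⁴ = 0.015456 m
600 × 0.74 × 0.79×10⁻⁴ = 0.035076 m
Δh = 0.019404 + 0.015456 + 0.035076 = 0.069936 m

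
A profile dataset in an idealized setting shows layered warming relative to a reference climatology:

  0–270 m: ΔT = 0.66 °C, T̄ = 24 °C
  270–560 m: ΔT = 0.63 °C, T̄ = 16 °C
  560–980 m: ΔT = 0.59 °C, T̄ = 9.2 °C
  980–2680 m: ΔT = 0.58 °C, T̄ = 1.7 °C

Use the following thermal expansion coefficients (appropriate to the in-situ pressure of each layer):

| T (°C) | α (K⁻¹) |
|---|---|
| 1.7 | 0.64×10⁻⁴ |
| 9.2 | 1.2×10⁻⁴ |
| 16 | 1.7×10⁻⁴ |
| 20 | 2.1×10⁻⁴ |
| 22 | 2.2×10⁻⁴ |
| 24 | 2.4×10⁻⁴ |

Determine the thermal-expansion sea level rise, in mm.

Layer 1 at 24 °C → α = 2.4×10⁻⁴ K⁻¹
Layer 2 at 16 °C → α = 1.7×10⁻⁴ K⁻¹
Layer 3 at 9.2 °C → α = 1.2×10⁻⁴ K⁻¹
Layer 4 at 1.7 °C → α = 0.64×10⁻⁴ K⁻¹
Layer 1: 0.66 × 270 × 2.4×10⁻⁴ = 0.042768 m
Layer 2: 0.63 × 1.7×10⁻⁴ × 290 = 0.031059 m
420 × 1.2×10⁻⁴ × 0.59 = 0.029736 m
0.58 × 1700 × 0.64×10⁻⁴ = 0.063104 m
Δh = 0.042768 + 0.031059 + 0.029736 + 0.063104 = 0.166667 m

about 170 mm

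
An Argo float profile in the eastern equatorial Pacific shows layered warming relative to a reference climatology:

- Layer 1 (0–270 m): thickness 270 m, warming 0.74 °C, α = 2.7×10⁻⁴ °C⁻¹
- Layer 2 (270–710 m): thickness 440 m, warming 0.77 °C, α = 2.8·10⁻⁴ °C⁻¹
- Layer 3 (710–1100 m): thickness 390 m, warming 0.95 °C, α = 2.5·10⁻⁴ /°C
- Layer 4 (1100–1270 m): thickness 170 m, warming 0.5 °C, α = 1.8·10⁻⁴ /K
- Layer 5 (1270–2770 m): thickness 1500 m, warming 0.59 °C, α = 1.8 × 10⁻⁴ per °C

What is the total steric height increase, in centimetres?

Layer 1: 2.7×10⁻⁴ × 270 × 0.74 = 0.053946 m
440 × 2.8×10⁻⁴ × 0.77 = 0.094864 m
710–1100 m: 0.95 × 2.5×10⁻⁴ × 390 = 0.092625 m
Layer 4: 0.5 × 1.8×10⁻⁴ × 170 = 0.01530 m
0.59 × 1500 × 1.8×10⁻⁴ = 0.15930 m
Δh = 0.053946 + 0.094864 + 0.092625 + 0.01530 + 0.15930 = 0.416035 m

Δh ≈ 42 cm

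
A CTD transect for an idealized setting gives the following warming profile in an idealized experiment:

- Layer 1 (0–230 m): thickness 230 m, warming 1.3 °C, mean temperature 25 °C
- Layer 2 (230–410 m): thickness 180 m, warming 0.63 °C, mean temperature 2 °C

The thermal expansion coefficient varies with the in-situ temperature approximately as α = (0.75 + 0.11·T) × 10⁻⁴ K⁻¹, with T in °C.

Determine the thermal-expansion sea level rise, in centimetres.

Δh = 11.6 cm

Layer 1: α = (0.75 + 0.11×25)×10⁻⁴ = 3.5×10⁻⁴ K⁻¹
Layer 2: α = (0.75 + 0.11×2)×10⁻⁴ = 0.97×10⁻⁴ K⁻¹
Layer 1: 3.5×10⁻⁴ × 230 × 1.3 = 0.10465 m
180 × 0.97×10⁻⁴ × 0.63 = 0.0109998 m
Δh = 0.10465 + 0.0109998 = 0.1156498 m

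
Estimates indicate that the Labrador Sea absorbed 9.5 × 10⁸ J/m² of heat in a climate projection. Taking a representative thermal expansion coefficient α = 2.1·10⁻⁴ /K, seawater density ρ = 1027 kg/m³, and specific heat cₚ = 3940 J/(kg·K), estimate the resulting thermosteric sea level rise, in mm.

49 mm

Δh = αQ/(ρcₚ) = 2.1×10⁻⁴ × 9.5×10⁸ / (1027 × 3940) ≈ 0.049303 m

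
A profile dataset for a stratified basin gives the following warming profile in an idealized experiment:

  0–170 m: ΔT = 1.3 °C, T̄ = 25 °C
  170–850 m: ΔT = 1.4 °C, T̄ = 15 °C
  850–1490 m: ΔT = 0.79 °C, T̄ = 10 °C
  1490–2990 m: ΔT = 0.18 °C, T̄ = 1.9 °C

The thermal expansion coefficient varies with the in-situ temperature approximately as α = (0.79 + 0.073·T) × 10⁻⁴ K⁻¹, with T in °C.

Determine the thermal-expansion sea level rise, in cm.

Layer 1: α = (0.79 + 0.073×25)×10⁻⁴ = 2.615×10⁻⁴ K⁻¹
Layer 2: α = (0.79 + 0.073×15)×10⁻⁴ = 1.885×10⁻⁴ K⁻¹
Layer 3: α = (0.79 + 0.073×10)×10⁻⁴ = 1.52×10⁻⁴ K⁻¹
Layer 4: α = (0.79 + 0.073×1.9)×10⁻⁴ = 0.9287×10⁻⁴ K⁻¹
Layer 1: 1.3 × 170 × 2.615×10⁻⁴ = 0.0577915 m
170–850 m: 1.885×10⁻⁴ × 680 × 1.4 = 0.179452 m
Layer 3: 640 × 1.52×10⁻⁴ × 0.79 = 0.0768512 m
Layer 4: 0.9287×10⁻⁴ × 1500 × 0.18 = 0.0250749 m
Δh = 0.0577915 + 0.179452 + 0.0768512 + 0.0250749 = 0.3391696 m

Δh = 34 cm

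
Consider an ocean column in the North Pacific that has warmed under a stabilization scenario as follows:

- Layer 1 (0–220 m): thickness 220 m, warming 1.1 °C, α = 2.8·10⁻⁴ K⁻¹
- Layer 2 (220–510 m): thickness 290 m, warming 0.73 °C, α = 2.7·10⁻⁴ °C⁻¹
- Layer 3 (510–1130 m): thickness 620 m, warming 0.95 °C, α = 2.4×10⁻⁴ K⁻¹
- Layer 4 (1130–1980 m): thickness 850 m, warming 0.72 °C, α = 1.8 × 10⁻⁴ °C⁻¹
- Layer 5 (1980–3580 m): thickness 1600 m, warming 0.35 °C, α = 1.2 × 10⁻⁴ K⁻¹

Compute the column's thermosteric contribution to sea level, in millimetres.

444 mm of thermosteric rise

Layer 1: 220 × 1.1 × 2.8×10⁻⁴ = 0.06776 m
220–510 m: 290 × 2.7×10⁻⁴ × 0.73 = 0.057159 m
510–1130 m: 2.4×10⁻⁴ × 0.95 × 620 = 0.14136 m
Layer 4: 1.8×10⁻⁴ × 0.72 × 850 = 0.11016 m
1980–3580 m: 1600 × 1.2×10⁻⁴ × 0.35 = 0.06720 m
Δh = 0.06776 + 0.057159 + 0.14136 + 0.11016 + 0.06720 = 0.443639 m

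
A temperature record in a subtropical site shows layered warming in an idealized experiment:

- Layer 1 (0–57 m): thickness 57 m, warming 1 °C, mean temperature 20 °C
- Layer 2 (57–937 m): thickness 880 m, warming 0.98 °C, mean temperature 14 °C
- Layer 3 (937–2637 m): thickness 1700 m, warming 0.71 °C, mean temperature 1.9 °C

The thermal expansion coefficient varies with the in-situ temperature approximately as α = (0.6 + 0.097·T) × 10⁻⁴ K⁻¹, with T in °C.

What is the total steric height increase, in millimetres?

Layer 1: α = (0.6 + 0.097×20)×10⁻⁴ = 2.54×10⁻⁴ K⁻¹
Layer 2: α = (0.6 + 0.097×14)×10⁻⁴ = 1.958×10⁻⁴ K⁻¹
Layer 3: α = (0.6 + 0.097×1.9)×10⁻⁴ = 0.7843×10⁻⁴ K⁻¹
0–57 m: 2.54×10⁻⁴ × 57 × 1 = 0.014478 m
57–937 m: 0.98 × 880 × 1.958×10⁻⁴ = 0.16885792 m
1700 × 0.71 × 0.7843×10⁻⁴ = 0.09466501 m
Δh = 0.014478 + 0.16885792 + 0.09466501 = 0.27800093 m

280 mm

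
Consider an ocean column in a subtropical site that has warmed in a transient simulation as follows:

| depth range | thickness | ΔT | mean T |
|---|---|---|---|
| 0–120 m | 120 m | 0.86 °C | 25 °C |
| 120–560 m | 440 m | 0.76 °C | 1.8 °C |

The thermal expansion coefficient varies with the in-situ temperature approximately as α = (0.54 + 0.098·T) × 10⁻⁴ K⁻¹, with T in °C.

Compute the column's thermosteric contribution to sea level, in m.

Layer 1: α = (0.54 + 0.098×25)×10⁻⁴ = 2.99×10⁻⁴ K⁻¹
Layer 2: α = (0.54 + 0.098×1.8)×10⁻⁴ = 0.7164×10⁻⁴ K⁻¹
0–120 m: 0.86 × 120 × 2.99×10⁻⁴ = 0.0308568 m
440 × 0.7164×10⁻⁴ × 0.76 = 0.023956416 m
Δh = 0.0308568 + 0.023956416 = 0.054813216 m ≈ 0.0548 m

about 0.0548 m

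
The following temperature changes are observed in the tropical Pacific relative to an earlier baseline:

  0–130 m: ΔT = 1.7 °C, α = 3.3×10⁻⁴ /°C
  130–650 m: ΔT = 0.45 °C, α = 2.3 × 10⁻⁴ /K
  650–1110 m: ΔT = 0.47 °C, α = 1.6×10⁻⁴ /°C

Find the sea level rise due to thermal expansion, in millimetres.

Layer 1: 130 × 3.3×10⁻⁴ × 1.7 = 0.07293 m
130–650 m: 2.3×10⁻⁴ × 520 × 0.45 = 0.05382 m
Layer 3: 0.47 × 1.6×10⁻⁴ × 460 = 0.034592 m
Δh = 0.07293 + 0.05382 + 0.034592 = 0.161342 m

Δh = 161 mm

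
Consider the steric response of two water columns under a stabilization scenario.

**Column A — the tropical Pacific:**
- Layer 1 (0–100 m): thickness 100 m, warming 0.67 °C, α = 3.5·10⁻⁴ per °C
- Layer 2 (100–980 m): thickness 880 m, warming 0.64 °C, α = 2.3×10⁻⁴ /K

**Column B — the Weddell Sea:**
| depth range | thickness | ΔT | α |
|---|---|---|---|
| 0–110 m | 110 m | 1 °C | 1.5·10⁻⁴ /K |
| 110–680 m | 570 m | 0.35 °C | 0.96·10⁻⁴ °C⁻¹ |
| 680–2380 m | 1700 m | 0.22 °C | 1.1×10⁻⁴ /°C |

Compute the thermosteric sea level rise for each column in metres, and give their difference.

Δh_A ≈ 0.153 m, Δh_B ≈ 0.0768 m; difference ≈ 0.0762 m

A Layer 1: 100 × 0.67 × 3.5×10⁻⁴ = 0.02345 m
A 880 × 0.64 × 2.3×10⁻⁴ = 0.129536 m
A total: 0.152986 m
B 1 × 1.5×10⁻⁴ × 110 = 0.01650 m
B 0.35 × 0.96×10⁻⁴ × 570 = 0.019152 m
B 1700 × 0.22 × 1.1×10⁻⁴ = 0.04114 m
B total: 0.076792 m
Difference: 0.152986 − 0.076792 = 0.076194 m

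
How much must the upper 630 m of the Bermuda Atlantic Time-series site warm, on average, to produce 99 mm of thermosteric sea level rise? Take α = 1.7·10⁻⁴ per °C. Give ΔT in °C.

ΔT = Δh/(αH) = 0.099 / (1.7×10⁻⁴ × 630) ≈ 0.9244 °C

ΔT ≈ 0.924 °C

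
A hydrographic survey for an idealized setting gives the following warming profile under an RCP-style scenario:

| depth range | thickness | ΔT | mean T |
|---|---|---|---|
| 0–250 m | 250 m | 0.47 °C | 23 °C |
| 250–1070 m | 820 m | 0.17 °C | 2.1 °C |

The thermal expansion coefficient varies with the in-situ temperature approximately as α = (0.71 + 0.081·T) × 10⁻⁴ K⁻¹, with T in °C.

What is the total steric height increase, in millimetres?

42.5 mm of thermosteric rise

Layer 1: α = (0.71 + 0.081×23)×10⁻⁴ = 2.573×10⁻⁴ K⁻¹
Layer 2: α = (0.71 + 0.081×2.1)×10⁻⁴ = 0.8801×10⁻⁴ K⁻¹
0–250 m: 0.47 × 2.573×10⁻⁴ × 250 = 0.03023275 m
0.8801×10⁻⁴ × 0.17 × 820 = 0.012268594 m
Δh = 0.03023275 + 0.012268594 = 0.042501344 m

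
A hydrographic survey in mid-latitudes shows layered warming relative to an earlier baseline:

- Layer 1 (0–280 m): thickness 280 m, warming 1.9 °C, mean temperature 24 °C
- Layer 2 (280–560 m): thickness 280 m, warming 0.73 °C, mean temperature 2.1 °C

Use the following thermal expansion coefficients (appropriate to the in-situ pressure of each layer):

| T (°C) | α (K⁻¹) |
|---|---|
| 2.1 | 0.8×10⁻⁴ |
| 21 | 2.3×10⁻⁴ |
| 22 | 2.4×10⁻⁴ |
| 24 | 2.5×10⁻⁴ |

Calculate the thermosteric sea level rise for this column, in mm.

150 mm of thermosteric rise

Layer 1 at 24 °C → α = 2.5×10⁻⁴ K⁻¹
Layer 2 at 2.1 °C → α = 0.8×10⁻⁴ K⁻¹
2.5×10⁻⁴ × 1.9 × 280 = 0.13300 m
280–560 m: 280 × 0.8×10⁻⁴ × 0.73 = 0.016352 m
Δh = 0.13300 + 0.016352 = 0.149352 m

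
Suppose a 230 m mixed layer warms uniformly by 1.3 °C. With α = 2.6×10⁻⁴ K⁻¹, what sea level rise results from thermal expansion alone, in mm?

77.7 mm

Δh = αΔT·H = 2.6×10⁻⁴ × 1.3 × 230 = 0.07774 m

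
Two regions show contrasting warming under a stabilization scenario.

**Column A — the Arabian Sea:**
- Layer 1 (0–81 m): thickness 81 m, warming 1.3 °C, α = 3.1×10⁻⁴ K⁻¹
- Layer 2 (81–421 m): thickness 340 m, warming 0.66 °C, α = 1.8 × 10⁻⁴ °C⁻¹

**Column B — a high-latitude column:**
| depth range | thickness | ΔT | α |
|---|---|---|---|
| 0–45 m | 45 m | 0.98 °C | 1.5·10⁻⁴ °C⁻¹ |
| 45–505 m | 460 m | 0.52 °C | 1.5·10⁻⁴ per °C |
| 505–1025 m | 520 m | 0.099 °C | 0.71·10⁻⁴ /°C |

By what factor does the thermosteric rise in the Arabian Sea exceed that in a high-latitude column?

≈ 1.58×

A 0–81 m: 3.1×10⁻⁴ × 1.3 × 81 = 0.032643 m
A 1.8×10⁻⁴ × 340 × 0.66 = 0.040392 m
A total: 0.073035 m
B 0–45 m: 0.98 × 1.5×10⁻⁴ × 45 = 0.006615 m
B 45–505 m: 460 × 0.52 × 1.5×10⁻⁴ = 0.03588 m
B 520 × 0.71×10⁻⁴ × 0.099 = 0.00365508 m
B total: 0.04615008 m
Ratio: 0.073035 / 0.04615008 ≈ 1.583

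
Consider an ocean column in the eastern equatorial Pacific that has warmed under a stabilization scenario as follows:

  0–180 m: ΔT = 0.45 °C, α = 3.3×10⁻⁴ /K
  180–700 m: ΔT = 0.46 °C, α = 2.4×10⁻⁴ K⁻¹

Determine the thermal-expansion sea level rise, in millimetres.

3.3×10⁻⁴ × 0.45 × 180 = 0.02673 m
2.4×10⁻⁴ × 0.46 × 520 = 0.057408 m
Δh = 0.02673 + 0.057408 = 0.084138 m

84 mm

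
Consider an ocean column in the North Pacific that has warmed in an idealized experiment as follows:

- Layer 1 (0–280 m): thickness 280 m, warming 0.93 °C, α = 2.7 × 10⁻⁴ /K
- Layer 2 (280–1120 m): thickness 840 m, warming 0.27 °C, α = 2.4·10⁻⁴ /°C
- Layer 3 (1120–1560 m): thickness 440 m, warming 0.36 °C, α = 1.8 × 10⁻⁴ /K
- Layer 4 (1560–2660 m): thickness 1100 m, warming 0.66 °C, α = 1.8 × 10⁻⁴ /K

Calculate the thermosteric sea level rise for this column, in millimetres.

about 280 mm

0–280 m: 2.7×10⁻⁴ × 280 × 0.93 = 0.070308 m
Layer 2: 2.4×10⁻⁴ × 840 × 0.27 = 0.054432 m
Layer 3: 1.8×10⁻⁴ × 440 × 0.36 = 0.028512 m
1560–2660 m: 0.66 × 1.8×10⁻⁴ × 1100 = 0.13068 m
Δh = 0.070308 + 0.054432 + 0.028512 + 0.13068 = 0.283932 m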